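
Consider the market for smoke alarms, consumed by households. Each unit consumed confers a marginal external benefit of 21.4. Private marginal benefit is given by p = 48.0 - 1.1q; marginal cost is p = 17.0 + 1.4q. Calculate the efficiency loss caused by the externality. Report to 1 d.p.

DWL = 91.6

Market equilibrium (private): 17.0 + 1.4q = 48.0 - 1.1q → q_m = 12.4000.
Social marginal benefit = demand + MEB = 69.4 - 1.1q.
Set SMB = MC: 69.4 - 1.1q = 17.0 + 1.4q → q* = 20.9600.
Height of the DWL triangle at q_m is SMB(q_m) − MC(q_m) = MEB(q_m) = 21.4000.
DWL = ½ × 8.5600 × 21.4000 = 91.5920.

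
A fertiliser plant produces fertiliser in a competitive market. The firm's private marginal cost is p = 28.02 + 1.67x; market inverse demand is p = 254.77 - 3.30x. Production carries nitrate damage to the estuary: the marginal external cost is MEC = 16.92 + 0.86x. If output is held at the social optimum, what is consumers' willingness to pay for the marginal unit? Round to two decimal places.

Social marginal cost = private MC + MEC = 44.94 + 2.53x.
Set SMC = demand: 44.94 + 2.53x = 254.77 - 3.30x → x* = 35.9914.
Consumer price on the demand curve at x*: 254.77 − 3.30×35.9914 = 135.9984.

P = 136.00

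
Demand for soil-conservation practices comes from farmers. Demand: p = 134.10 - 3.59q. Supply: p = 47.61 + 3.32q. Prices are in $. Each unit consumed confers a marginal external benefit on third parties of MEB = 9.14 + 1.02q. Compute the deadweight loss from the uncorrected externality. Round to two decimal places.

DWL = $40.74

Market equilibrium (private): 47.61 + 3.32q = 134.10 - 3.59q → q_m = 12.5166.
Social marginal benefit = demand + MEB = 143.24 - 2.57q.
Set SMB = MC: 143.24 - 2.57q = 47.61 + 3.32q → q* = 16.2360.
Height of the DWL triangle at q_m is SMB(q_m) − MC(q_m) = MEB(q_m) = 21.9070.
DWL = ½ × 3.7194 × 21.9070 = 40.7404.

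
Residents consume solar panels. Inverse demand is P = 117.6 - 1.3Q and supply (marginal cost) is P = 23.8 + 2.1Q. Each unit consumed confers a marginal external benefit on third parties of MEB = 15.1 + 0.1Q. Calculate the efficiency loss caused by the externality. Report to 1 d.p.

DWL = 48.3

Market equilibrium (private): 23.8 + 2.1Q = 117.6 - 1.3Q → Q_m = 27.5882.
Social marginal benefit = demand + MEB = 132.7 - 1.2Q.
Set SMB = MC: 132.7 - 1.2Q = 23.8 + 2.1Q → Q* = 33.0000.
Between Q* and Q_m the wedge SMB − MC runs linearly from 0 to MEB(Q_m), so the loss is a triangle.
DWL = ½ × 5.4118 × 17.8588 = 48.3241.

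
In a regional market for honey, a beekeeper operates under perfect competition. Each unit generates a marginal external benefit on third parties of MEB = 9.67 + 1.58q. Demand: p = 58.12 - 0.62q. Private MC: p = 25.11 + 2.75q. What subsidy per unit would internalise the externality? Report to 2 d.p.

Social marginal cost = private MC − MEB = 15.44 + 1.17q.
Set SMC = demand: 15.44 + 1.17q = 58.12 - 0.62q → q* = 23.8436.
The Pigouvian subsidy equals MEB at q*: 9.67 + 1.58×23.8436 = 47.3429.

subsidy = 47.34 per unit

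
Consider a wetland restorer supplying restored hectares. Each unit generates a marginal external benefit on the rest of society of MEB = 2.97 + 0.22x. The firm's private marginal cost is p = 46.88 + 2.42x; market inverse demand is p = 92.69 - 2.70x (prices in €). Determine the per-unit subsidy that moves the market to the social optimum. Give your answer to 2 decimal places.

Social marginal cost = private MC − MEB = 43.91 + 2.20x.
Set SMC = demand: 43.91 + 2.20x = 92.69 - 2.70x → x* = 9.9551.
The Pigouvian subsidy equals MEB at x*: 2.97 + 0.22×9.9551 = 5.1601.

subsidy = €5.16 per unit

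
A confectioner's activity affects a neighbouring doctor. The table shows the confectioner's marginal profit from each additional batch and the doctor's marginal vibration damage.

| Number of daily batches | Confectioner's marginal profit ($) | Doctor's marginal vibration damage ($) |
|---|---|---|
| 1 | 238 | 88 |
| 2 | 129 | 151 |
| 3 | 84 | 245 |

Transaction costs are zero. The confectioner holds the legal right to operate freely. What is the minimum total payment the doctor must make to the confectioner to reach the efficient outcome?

$213

Left alone the confectioner would choose level 3 (marginal profit stays positive).
Efficient level: k* = 1 (marginal profit ≥ marginal vibration damage through 1).
The doctor must at least cover the confectioner's forgone profit from cutting 3→1: 129 + 84 = 213.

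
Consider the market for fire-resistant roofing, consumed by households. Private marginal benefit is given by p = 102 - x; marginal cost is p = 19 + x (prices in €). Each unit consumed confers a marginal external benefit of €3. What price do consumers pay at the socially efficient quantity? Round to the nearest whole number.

Social marginal benefit = demand + MEB = 105 - x.
Set SMB = MC: 105 - x = 19 + x → x* = 43.0000.
Consumer price on the demand curve at x*: 102 − 1×43.0000 = 59.0000.

P = €59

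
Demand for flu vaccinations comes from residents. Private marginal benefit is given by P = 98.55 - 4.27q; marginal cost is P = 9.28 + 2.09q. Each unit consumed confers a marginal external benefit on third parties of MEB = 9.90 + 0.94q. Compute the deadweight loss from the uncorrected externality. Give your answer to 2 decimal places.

Market equilibrium (private): 9.28 + 2.09q = 98.55 - 4.27q → q_m = 14.0362.
Social marginal benefit = demand + MEB = 108.45 - 3.33q.
Set SMB = MC: 108.45 - 3.33q = 9.28 + 2.09q → q* = 18.2970.
Between q* and q_m the wedge SMB − MC runs linearly from 0 to MEB(q_m), so the loss is a triangle.
DWL = ½ × 4.2608 × 23.0940 = 49.1995.

DWL = 49.20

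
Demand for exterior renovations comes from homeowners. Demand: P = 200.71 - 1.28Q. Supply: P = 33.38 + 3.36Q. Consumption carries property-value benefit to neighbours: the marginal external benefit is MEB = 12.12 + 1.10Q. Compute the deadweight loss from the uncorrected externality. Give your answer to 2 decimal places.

DWL = 378.82

Market equilibrium (private): 33.38 + 3.36Q = 200.71 - 1.28Q → Q_m = 36.0625.
Social marginal benefit = demand + MEB = 212.83 - 0.18Q.
Set SMB = MC: 212.83 - 0.18Q = 33.38 + 3.36Q → Q* = 50.6921.
The loss is the area between SMB and MC from Q* to Q_m; with linear curves that's a triangle of height MEB(Q_m).
DWL = ½ × 14.6296 × 51.7888 = 378.8247.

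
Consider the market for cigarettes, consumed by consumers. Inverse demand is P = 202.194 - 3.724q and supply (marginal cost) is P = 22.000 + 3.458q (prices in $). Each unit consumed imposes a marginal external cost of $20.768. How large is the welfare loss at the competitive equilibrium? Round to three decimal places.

Market equilibrium (private): 22.000 + 3.458q = 202.194 - 3.724q → q_m = 25.0897.
Social marginal benefit = demand − MEC = 181.426 - 3.724q.
Set SMB = MC: 181.426 - 3.724q = 22.000 + 3.458q → q* = 22.1980.
Between q* and q_m the wedge MC − SMB runs linearly from 0 to MEC(q_m), so the loss is a triangle.
DWL = ½ × 2.8917 × 20.7680 = 30.0274.

DWL = $30.027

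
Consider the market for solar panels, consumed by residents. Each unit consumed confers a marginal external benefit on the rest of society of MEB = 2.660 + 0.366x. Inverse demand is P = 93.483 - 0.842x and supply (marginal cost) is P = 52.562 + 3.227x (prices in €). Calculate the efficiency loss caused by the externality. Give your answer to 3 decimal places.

DWL = €5.429

Market equilibrium (private): 52.562 + 3.227x = 93.483 - 0.842x → x_m = 10.0568.
Social marginal benefit = demand + MEB = 96.143 - 0.476x.
Set SMB = MC: 96.143 - 0.476x = 52.562 + 3.227x → x* = 11.7691.
The loss is the area between SMB and MC from x* to x_m; with linear curves that's a triangle of height MEB(x_m).
DWL = ½ × 1.7123 × 6.3408 = 5.4287.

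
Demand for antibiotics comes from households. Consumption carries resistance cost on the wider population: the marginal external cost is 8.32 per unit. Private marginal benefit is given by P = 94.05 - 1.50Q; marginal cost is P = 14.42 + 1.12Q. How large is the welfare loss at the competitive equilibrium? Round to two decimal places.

DWL = 13.21

Market equilibrium (private): 14.42 + 1.12Q = 94.05 - 1.50Q → Q_m = 30.3931.
Social marginal benefit = demand − MEC = 85.73 - 1.50Q.
Set SMB = MC: 85.73 - 1.50Q = 14.42 + 1.12Q → Q* = 27.2176.
Height of the DWL triangle at Q_m is MC(Q_m) − SMB(Q_m) = MEC(Q_m) = 8.3200.
DWL = ½ × 3.1755 × 8.3200 = 13.2101.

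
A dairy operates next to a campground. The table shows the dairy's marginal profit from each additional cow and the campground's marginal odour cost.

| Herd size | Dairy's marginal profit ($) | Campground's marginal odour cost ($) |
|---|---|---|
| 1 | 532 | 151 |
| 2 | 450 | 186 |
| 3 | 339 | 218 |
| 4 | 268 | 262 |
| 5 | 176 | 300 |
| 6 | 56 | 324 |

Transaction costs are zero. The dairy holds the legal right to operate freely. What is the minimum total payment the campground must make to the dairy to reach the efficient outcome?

Left alone the dairy would choose level 6 (marginal profit stays positive).
Efficient level: k* = 4 (marginal profit ≥ marginal odour cost through 4).
The campground must at least cover the dairy's forgone profit from cutting 6→4: 176 + 56 = 232.

$232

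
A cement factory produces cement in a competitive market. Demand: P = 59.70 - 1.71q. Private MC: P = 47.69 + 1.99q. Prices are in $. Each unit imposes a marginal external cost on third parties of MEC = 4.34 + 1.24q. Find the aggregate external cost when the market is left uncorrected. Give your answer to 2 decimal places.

$20.62

Market equilibrium (private): 47.69 + 1.99q = 59.70 - 1.71q → q_m = 3.2459.
Total external cost = ∫₀^{q_m} (4.34 + 1.24q) dq = 4.34×3.2459 + ½×1.24×3.2459² = 20.6194.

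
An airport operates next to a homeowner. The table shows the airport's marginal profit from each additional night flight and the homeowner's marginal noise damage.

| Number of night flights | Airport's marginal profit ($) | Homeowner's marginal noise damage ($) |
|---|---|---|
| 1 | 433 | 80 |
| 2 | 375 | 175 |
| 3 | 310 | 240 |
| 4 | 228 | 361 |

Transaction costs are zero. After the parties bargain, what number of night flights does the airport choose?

Bargaining reaches the level where marginal profit last exceeds marginal noise damage.
That holds through level 3 (310 ≥ 240) but not at 4 (228 < 361).

3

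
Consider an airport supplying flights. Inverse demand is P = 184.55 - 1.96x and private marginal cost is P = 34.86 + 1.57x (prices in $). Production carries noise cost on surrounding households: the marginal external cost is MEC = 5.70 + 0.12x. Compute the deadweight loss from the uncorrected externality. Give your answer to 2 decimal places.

DWL = $15.94

Market equilibrium (private): 34.86 + 1.57x = 184.55 - 1.96x → x_m = 42.4051.
Social marginal cost = private MC + MEC = 40.56 + 1.69x.
Set SMC = demand: 40.56 + 1.69x = 184.55 - 1.96x → x* = 39.4493.
The loss is the area between SMC and demand from x* to x_m; with linear curves that's a triangle of height MEC(x_m).
DWL = ½ × 2.9558 × 10.7886 = 15.9445.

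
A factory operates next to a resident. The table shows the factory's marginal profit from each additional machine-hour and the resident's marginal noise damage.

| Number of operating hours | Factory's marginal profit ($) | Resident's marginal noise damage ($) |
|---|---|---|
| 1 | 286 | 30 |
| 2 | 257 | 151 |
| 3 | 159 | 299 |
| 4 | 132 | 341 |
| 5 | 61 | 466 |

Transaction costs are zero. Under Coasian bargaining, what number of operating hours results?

2

Bargaining reaches the level where marginal profit last exceeds marginal noise damage.
That holds through level 2 (257 ≥ 151) but not at 3 (159 < 299).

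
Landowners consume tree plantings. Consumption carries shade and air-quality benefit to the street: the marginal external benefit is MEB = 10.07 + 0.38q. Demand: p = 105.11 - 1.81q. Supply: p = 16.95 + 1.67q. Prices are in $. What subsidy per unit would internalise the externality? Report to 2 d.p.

Social marginal benefit = demand + MEB = 115.18 - 1.43q.
Set SMB = MC: 115.18 - 1.43q = 16.95 + 1.67q → q* = 31.6871.
The Pigouvian subsidy equals MEB at q*: 10.07 + 0.38×31.6871 = 22.1111.

subsidy = $22.11 per unit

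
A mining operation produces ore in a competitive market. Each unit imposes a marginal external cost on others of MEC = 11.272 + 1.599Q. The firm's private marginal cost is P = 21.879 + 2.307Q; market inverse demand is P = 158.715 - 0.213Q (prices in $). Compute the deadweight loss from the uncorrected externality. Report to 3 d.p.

Market equilibrium (private): 21.879 + 2.307Q = 158.715 - 0.213Q → Q_m = 54.3000.
Social marginal cost = private MC + MEC = 33.151 + 3.906Q.
Set SMC = demand: 33.151 + 3.906Q = 158.715 - 0.213Q → Q* = 30.4841.
Between Q* and Q_m the wedge SMC − demand runs linearly from 0 to MEC(Q_m), so the loss is a triangle.
DWL = ½ × 23.8159 × 98.0977 = 1168.1425.

DWL = $1168.143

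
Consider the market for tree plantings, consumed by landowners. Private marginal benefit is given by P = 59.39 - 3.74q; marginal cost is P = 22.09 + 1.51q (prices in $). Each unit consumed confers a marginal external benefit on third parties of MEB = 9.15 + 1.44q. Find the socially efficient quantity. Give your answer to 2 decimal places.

q* = 12.19

Social marginal benefit = demand + MEB = 68.54 - 2.30q.
Set SMB = MC: 68.54 - 2.30q = 22.09 + 1.51q → q* = 12.1916.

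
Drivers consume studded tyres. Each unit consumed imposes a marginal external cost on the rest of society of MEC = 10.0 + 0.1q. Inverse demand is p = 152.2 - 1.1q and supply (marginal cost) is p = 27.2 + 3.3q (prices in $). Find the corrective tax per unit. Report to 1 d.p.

Social marginal benefit = demand − MEC = 142.2 - 1.2q.
Set SMB = MC: 142.2 - 1.2q = 27.2 + 3.3q → q* = 25.5556.
The Pigouvian tax equals MEC at q*: 10.0 + 0.1×25.5556 = 12.5556.

tax = $12.6 per unit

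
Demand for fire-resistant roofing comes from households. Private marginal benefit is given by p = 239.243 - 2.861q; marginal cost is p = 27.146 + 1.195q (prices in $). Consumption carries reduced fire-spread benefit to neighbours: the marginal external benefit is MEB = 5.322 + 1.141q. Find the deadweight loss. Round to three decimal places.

DWL = $724.418

Market equilibrium (private): 27.146 + 1.195q = 239.243 - 2.861q → q_m = 52.2922.
Social marginal benefit = demand + MEB = 244.565 - 1.720q.
Set SMB = MC: 244.565 - 1.720q = 27.146 + 1.195q → q* = 74.5863.
Height of the DWL triangle at q_m is SMB(q_m) − MC(q_m) = MEB(q_m) = 64.9874.
DWL = ½ × 22.2941 × 64.9874 = 724.4178.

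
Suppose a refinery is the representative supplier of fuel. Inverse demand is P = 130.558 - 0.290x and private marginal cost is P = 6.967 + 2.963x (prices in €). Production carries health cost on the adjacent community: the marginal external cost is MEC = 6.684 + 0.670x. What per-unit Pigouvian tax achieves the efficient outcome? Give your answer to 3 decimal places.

Social marginal cost = private MC + MEC = 13.651 + 3.633x.
Set SMC = demand: 13.651 + 3.633x = 130.558 - 0.290x → x* = 29.8004.
The Pigouvian tax equals MEC at x*: 6.684 + 0.670×29.8004 = 26.6503.

tax = €26.650 per unit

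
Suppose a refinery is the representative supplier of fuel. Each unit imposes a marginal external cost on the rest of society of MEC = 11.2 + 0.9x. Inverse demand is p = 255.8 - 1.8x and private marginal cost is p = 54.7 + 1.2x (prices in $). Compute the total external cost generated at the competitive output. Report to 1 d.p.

$2772.8

Market equilibrium (private): 54.7 + 1.2x = 255.8 - 1.8x → x_m = 67.0333.
Total external cost = ∫₀^{x_m} (11.2 + 0.9x) dx = 11.2×67.0333 + ½×0.9×67.0333² = 2772.8314.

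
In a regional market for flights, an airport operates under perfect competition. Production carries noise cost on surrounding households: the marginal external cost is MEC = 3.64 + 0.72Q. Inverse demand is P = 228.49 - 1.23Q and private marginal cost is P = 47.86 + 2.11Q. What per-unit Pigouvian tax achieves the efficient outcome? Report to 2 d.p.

tax = 35.03 per unit

Social marginal cost = private MC + MEC = 51.50 + 2.83Q.
Set SMC = demand: 51.50 + 2.83Q = 228.49 - 1.23Q → Q* = 43.5936.
The Pigouvian tax equals MEC at Q*: 3.64 + 0.72×43.5936 = 35.0274.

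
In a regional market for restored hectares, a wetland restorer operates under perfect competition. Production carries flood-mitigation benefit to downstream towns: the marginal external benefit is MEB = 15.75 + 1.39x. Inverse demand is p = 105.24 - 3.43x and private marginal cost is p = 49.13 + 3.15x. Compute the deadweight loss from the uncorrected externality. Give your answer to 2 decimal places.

Market equilibrium (private): 49.13 + 3.15x = 105.24 - 3.43x → x_m = 8.5274.
Social marginal cost = private MC − MEB = 33.38 + 1.76x.
Set SMC = demand: 33.38 + 1.76x = 105.24 - 3.43x → x* = 13.8459.
The loss is the area between SMC and demand from x* to x_m; with linear curves that's a triangle of height MEB(x_m).
DWL = ½ × 5.3185 × 27.6030 = 73.4033.

DWL = 73.40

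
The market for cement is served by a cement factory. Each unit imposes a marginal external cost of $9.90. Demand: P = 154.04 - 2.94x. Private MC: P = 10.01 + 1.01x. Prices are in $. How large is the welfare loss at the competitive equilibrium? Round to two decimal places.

DWL = $12.41

Market equilibrium (private): 10.01 + 1.01x = 154.04 - 2.94x → x_m = 36.4633.
Social marginal cost = private MC + MEC = 19.91 + 1.01x.
Set SMC = demand: 19.91 + 1.01x = 154.04 - 2.94x → x* = 33.9570.
Height of the DWL triangle at x_m is SMC(x_m) − demand(x_m) = MEC(x_m) = 9.9000.
DWL = ½ × 2.5063 × 9.9000 = 12.4062.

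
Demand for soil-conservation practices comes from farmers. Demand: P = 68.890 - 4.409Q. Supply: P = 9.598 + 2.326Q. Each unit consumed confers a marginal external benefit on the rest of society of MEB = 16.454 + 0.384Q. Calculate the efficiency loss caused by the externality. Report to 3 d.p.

DWL = 30.972

Market equilibrium (private): 9.598 + 2.326Q = 68.890 - 4.409Q → Q_m = 8.8036.
Social marginal benefit = demand + MEB = 85.344 - 4.025Q.
Set SMB = MC: 85.344 - 4.025Q = 9.598 + 2.326Q → Q* = 11.9266.
The welfare-loss triangle has base |Q_m − Q*| and height MEB(Q_m) (the vertical gap between SMB and MC is zero at Q* and MEB at Q_m).
DWL = ½ × 3.1230 × 19.8346 = 30.9717.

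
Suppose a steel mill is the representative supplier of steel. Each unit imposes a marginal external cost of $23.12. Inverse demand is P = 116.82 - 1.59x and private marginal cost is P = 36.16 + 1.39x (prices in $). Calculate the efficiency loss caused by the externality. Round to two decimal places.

DWL = $89.69

Market equilibrium (private): 36.16 + 1.39x = 116.82 - 1.59x → x_m = 27.0671.
Social marginal cost = private MC + MEC = 59.28 + 1.39x.
Set SMC = demand: 59.28 + 1.39x = 116.82 - 1.59x → x* = 19.3087.
The loss is the area between SMC and demand from x* to x_m; with linear curves that's a triangle of height MEC(x_m).
DWL = ½ × 7.7584 × 23.1200 = 89.6871.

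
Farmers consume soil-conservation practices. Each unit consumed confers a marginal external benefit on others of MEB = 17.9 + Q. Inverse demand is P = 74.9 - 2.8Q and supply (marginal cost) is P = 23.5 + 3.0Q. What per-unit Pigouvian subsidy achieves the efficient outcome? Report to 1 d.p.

Social marginal benefit = demand + MEB = 92.8 - 1.8Q.
Set SMB = MC: 92.8 - 1.8Q = 23.5 + 3.0Q → Q* = 14.4375.
The Pigouvian subsidy equals MEB at Q*: 17.9 + 1.0×14.4375 = 32.3375.

subsidy = 32.3 per unit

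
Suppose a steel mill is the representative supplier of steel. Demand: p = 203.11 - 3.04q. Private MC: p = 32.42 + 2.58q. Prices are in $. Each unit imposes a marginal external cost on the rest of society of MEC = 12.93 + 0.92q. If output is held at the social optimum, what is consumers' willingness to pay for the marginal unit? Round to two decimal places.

P = $129.78

Social marginal cost = private MC + MEC = 45.35 + 3.50q.
Set SMC = demand: 45.35 + 3.50q = 203.11 - 3.04q → q* = 24.1223.
Consumer price on the demand curve at q*: 203.11 − 3.04×24.1223 = 129.7782.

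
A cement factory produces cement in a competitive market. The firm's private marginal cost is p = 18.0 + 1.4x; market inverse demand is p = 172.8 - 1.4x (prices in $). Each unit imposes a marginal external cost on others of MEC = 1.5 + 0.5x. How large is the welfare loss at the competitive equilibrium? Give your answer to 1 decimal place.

DWL = $128.7

Market equilibrium (private): 18.0 + 1.4x = 172.8 - 1.4x → x_m = 55.2857.
Social marginal cost = private MC + MEC = 19.5 + 1.9x.
Set SMC = demand: 19.5 + 1.9x = 172.8 - 1.4x → x* = 46.4545.
The loss is the area between SMC and demand from x* to x_m; with linear curves that's a triangle of height MEC(x_m).
DWL = ½ × 8.8312 × 29.1429 = 128.6834.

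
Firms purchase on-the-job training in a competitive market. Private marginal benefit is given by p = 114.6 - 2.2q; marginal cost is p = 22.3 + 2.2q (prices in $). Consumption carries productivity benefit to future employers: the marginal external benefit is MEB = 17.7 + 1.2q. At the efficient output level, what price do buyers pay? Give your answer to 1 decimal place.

Social marginal benefit = demand + MEB = 132.3 - q.
Set SMB = MC: 132.3 - q = 22.3 + 2.2q → q* = 34.3750.
Consumer price on the demand curve at q*: 114.6 − 2.2×34.3750 = 38.9750.

P = $39.0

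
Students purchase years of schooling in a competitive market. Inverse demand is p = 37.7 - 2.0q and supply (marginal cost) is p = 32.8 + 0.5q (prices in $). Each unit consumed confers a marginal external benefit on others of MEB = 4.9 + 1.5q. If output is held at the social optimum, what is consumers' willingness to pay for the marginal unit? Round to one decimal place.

P = $18.1

Social marginal benefit = demand + MEB = 42.6 - 0.5q.
Set SMB = MC: 42.6 - 0.5q = 32.8 + 0.5q → q* = 9.8000.
Consumer price on the demand curve at q*: 37.7 − 2.0×9.8000 = 18.1000.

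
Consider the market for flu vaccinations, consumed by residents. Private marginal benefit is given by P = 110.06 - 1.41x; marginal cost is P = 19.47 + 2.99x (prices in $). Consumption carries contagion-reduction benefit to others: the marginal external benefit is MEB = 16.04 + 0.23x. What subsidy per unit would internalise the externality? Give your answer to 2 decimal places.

Social marginal benefit = demand + MEB = 126.10 - 1.18x.
Set SMB = MC: 126.10 - 1.18x = 19.47 + 2.99x → x* = 25.5707.
The Pigouvian subsidy equals MEB at x*: 16.04 + 0.23×25.5707 = 21.9213.

subsidy = $21.92 per unit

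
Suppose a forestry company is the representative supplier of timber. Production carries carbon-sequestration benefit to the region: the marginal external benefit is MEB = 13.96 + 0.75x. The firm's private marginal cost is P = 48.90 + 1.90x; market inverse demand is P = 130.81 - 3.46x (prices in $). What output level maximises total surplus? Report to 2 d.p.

x* = 20.80

Social marginal cost = private MC − MEB = 34.94 + 1.15x.
Set SMC = demand: 34.94 + 1.15x = 130.81 - 3.46x → x* = 20.7961.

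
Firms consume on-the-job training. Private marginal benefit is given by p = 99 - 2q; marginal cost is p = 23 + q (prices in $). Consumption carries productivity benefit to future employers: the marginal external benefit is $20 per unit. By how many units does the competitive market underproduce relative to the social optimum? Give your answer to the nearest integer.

7 units

Market equilibrium (private): 23 + q = 99 - 2q → q_m = 25.3333.
Social marginal benefit = demand + MEB = 119 - 2q.
Set SMB = MC: 119 - 2q = 23 + q → q* = 32.0000.
Gap = |25.3333 − 32.0000| = 6.6667.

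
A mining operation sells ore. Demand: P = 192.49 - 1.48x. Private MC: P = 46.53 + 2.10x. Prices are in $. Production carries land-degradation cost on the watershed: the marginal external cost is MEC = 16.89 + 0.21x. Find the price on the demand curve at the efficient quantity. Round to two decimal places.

Social marginal cost = private MC + MEC = 63.42 + 2.31x.
Set SMC = demand: 63.42 + 2.31x = 192.49 - 1.48x → x* = 34.0554.
Consumer price on the demand curve at x*: 192.49 − 1.48×34.0554 = 142.0880.

P = $142.09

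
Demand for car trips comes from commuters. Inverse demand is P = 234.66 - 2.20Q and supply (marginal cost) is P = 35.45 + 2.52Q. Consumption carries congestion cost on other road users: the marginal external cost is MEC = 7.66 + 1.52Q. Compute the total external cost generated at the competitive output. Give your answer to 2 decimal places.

1677.09

Market equilibrium (private): 35.45 + 2.52Q = 234.66 - 2.20Q → Q_m = 42.2055.
Total external cost = ∫₀^{Q_m} (7.66 + 1.52Q) dQ = 7.66×42.2055 + ½×1.52×42.2055² = 1677.0853.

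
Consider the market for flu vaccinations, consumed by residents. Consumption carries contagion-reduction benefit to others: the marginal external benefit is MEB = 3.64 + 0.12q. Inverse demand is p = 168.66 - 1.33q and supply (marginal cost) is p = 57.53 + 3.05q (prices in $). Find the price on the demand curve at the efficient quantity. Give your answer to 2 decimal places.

Social marginal benefit = demand + MEB = 172.30 - 1.21q.
Set SMB = MC: 172.30 - 1.21q = 57.53 + 3.05q → q* = 26.9413.
Consumer price on the demand curve at q*: 168.66 − 1.33×26.9413 = 132.8281.

P = $132.83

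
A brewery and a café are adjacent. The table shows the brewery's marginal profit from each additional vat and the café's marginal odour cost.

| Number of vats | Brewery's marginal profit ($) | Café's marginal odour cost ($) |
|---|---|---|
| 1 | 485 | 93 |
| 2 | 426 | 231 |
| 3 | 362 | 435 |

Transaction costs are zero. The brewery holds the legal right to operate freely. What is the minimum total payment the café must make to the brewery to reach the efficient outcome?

$362

Left alone the brewery would choose level 3 (marginal profit stays positive).
Efficient level: k* = 2 (marginal profit ≥ marginal odour cost through 2).
The café must at least cover the brewery's forgone profit from cutting 3→2: 362 = 362.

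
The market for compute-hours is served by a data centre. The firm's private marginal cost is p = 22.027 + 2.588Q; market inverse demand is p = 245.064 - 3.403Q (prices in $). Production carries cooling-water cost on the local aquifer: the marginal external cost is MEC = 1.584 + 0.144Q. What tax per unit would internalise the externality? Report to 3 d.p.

Social marginal cost = private MC + MEC = 23.611 + 2.732Q.
Set SMC = demand: 23.611 + 2.732Q = 245.064 - 3.403Q → Q* = 36.0967.
The Pigouvian tax equals MEC at Q*: 1.584 + 0.144×36.0967 = 6.7819.

tax = $6.782 per unit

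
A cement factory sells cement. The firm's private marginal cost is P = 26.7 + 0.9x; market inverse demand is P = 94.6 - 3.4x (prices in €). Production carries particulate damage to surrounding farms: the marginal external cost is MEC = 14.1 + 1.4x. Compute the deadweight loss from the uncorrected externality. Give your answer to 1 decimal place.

DWL = €115.0

Market equilibrium (private): 26.7 + 0.9x = 94.6 - 3.4x → x_m = 15.7907.
Social marginal cost = private MC + MEC = 40.8 + 2.3x.
Set SMC = demand: 40.8 + 2.3x = 94.6 - 3.4x → x* = 9.4386.
The welfare-loss triangle has base |x_m − x*| and height MEC(x_m) (the vertical gap between SMC and demand is zero at x* and MEC at x_m).
DWL = ½ × 6.3521 × 36.2070 = 114.9952.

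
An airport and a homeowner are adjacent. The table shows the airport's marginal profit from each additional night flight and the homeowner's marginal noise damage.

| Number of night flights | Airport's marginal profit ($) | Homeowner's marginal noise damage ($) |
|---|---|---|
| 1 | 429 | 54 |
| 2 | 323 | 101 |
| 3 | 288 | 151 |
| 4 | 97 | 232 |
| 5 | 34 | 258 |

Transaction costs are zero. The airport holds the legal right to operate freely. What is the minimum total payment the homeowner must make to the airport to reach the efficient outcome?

$131

Left alone the airport would choose level 5 (marginal profit stays positive).
Efficient level: k* = 3 (marginal profit ≥ marginal noise damage through 3).
The homeowner must at least cover the airport's forgone profit from cutting 5→3: 97 + 34 = 131.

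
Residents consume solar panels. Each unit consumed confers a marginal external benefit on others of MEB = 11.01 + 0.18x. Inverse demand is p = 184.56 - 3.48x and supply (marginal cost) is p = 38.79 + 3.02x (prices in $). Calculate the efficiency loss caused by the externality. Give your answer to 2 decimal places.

Market equilibrium (private): 38.79 + 3.02x = 184.56 - 3.48x → x_m = 22.4262.
Social marginal benefit = demand + MEB = 195.57 - 3.30x.
Set SMB = MC: 195.57 - 3.30x = 38.79 + 3.02x → x* = 24.8070.
Between x* and x_m the wedge SMB − MC runs linearly from 0 to MEB(x_m), so the loss is a triangle.
DWL = ½ × 2.3808 × 15.0467 = 17.9116.

DWL = $17.91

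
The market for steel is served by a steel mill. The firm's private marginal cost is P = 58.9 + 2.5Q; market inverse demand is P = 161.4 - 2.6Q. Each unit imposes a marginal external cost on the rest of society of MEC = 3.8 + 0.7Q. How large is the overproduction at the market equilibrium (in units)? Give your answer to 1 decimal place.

Market equilibrium (private): 58.9 + 2.5Q = 161.4 - 2.6Q → Q_m = 20.0980.
Social marginal cost = private MC + MEC = 62.7 + 3.2Q.
Set SMC = demand: 62.7 + 3.2Q = 161.4 - 2.6Q → Q* = 17.0172.
Gap = |20.0980 − 17.0172| = 3.0808.

3.1 units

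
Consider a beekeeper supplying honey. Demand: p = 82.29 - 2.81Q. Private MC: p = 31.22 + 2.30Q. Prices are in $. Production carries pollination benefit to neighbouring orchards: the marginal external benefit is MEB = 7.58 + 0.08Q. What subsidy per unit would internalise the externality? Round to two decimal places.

subsidy = $8.51 per unit

Social marginal cost = private MC − MEB = 23.64 + 2.22Q.
Set SMC = demand: 23.64 + 2.22Q = 82.29 - 2.81Q → Q* = 11.6600.
The Pigouvian subsidy equals MEB at Q*: 7.58 + 0.08×11.6600 = 8.5128.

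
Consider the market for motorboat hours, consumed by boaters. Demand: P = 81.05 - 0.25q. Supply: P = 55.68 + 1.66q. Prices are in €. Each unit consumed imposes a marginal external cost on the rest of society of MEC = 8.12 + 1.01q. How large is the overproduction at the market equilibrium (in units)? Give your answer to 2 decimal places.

Market equilibrium (private): 55.68 + 1.66q = 81.05 - 0.25q → q_m = 13.2827.
Social marginal benefit = demand − MEC = 72.93 - 1.26q.
Set SMB = MC: 72.93 - 1.26q = 55.68 + 1.66q → q* = 5.9075.
Gap = |13.2827 − 5.9075| = 7.3752.

7.38 units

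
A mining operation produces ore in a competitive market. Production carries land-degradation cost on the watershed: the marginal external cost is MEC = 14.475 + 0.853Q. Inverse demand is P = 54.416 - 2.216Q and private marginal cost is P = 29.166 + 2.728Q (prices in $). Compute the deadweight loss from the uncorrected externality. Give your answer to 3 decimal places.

DWL = $30.587

Market equilibrium (private): 29.166 + 2.728Q = 54.416 - 2.216Q → Q_m = 5.1072.
Social marginal cost = private MC + MEC = 43.641 + 3.581Q.
Set SMC = demand: 43.641 + 3.581Q = 54.416 - 2.216Q → Q* = 1.8587.
The loss is the area between SMC and demand from Q* to Q_m; with linear curves that's a triangle of height MEC(Q_m).
DWL = ½ × 3.2485 × 18.8314 = 30.5869.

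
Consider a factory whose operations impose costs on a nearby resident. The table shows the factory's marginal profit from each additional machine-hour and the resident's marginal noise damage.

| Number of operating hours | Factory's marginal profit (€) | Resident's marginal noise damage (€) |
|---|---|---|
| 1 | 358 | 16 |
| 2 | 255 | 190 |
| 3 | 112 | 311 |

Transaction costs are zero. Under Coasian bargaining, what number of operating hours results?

2

Bargaining reaches the level where marginal profit last exceeds marginal noise damage.
That holds through level 2 (255 ≥ 190) but not at 3 (112 < 311).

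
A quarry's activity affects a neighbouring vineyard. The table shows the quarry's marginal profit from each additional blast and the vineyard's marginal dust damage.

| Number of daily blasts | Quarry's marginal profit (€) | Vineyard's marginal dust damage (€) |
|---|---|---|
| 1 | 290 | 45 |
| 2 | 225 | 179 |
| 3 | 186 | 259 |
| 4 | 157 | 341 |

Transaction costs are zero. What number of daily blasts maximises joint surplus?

2

Bargaining reaches the level where marginal profit last exceeds marginal dust damage.
That holds through level 2 (225 ≥ 179) but not at 3 (186 < 259).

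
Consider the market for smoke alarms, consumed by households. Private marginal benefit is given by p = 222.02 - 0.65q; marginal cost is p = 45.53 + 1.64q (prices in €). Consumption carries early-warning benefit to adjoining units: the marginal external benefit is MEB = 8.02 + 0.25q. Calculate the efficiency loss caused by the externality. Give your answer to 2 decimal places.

Market equilibrium (private): 45.53 + 1.64q = 222.02 - 0.65q → q_m = 77.0699.
Social marginal benefit = demand + MEB = 230.04 - 0.40q.
Set SMB = MC: 230.04 - 0.40q = 45.53 + 1.64q → q* = 90.4461.
The welfare-loss triangle has base |q_m − q*| and height MEB(q_m) (the vertical gap between SMB and MC is zero at q* and MEB at q_m).
DWL = ½ × 13.3762 × 27.2875 = 182.5015.

DWL = €182.50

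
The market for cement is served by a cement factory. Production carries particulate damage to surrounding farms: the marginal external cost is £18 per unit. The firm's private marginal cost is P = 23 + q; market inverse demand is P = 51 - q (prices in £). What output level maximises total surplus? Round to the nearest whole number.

q* = 5

Social marginal cost = private MC + MEC = 41 + q.
Set SMC = demand: 41 + q = 51 - q → q* = 5.0000.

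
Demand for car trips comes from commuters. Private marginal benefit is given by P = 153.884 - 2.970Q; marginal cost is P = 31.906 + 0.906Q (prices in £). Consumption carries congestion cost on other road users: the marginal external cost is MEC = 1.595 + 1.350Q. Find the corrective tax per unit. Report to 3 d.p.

Social marginal benefit = demand − MEC = 152.289 - 4.320Q.
Set SMB = MC: 152.289 - 4.320Q = 31.906 + 0.906Q → Q* = 23.0354.
The Pigouvian tax equals MEC at Q*: 1.595 + 1.350×23.0354 = 32.6928.

tax = £32.693 per unit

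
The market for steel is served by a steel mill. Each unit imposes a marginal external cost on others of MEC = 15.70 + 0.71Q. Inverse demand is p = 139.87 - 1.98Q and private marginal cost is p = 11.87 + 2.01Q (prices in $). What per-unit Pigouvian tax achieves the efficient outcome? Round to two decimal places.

tax = $32.66 per unit

Social marginal cost = private MC + MEC = 27.57 + 2.72Q.
Set SMC = demand: 27.57 + 2.72Q = 139.87 - 1.98Q → Q* = 23.8936.
The Pigouvian tax equals MEC at Q*: 15.70 + 0.71×23.8936 = 32.6645.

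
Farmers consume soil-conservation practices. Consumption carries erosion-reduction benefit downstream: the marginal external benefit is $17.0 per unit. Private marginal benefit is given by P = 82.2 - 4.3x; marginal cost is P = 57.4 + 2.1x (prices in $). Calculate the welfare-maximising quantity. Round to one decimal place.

Social marginal benefit = demand + MEB = 99.2 - 4.3x.
Set SMB = MC: 99.2 - 4.3x = 57.4 + 2.1x → x* = 6.5313.

x* = 6.5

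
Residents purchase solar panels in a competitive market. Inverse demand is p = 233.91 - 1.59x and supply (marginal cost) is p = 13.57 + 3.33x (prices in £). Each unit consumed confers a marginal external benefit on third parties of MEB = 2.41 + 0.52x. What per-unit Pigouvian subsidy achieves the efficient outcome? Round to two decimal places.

Social marginal benefit = demand + MEB = 236.32 - 1.07x.
Set SMB = MC: 236.32 - 1.07x = 13.57 + 3.33x → x* = 50.6250.
The Pigouvian subsidy equals MEB at x*: 2.41 + 0.52×50.6250 = 28.7350.

subsidy = £28.74 per unit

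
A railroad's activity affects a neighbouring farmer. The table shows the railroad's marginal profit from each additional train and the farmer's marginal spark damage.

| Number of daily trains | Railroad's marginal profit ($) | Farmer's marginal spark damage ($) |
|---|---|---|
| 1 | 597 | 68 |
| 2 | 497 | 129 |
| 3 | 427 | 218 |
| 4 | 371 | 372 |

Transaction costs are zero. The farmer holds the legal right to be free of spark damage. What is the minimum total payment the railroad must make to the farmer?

Efficient level: marginal profit ≥ marginal spark damage through level 3, so k* = 3.
With the farmer holding the right, the railroad must at least compensate total damage at k*: 68 + 129 + 218 = 415.

$415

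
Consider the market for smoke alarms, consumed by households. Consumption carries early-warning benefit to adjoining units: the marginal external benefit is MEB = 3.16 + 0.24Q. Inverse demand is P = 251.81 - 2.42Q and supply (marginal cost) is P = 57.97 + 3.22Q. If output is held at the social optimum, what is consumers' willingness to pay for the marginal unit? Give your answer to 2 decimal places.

Social marginal benefit = demand + MEB = 254.97 - 2.18Q.
Set SMB = MC: 254.97 - 2.18Q = 57.97 + 3.22Q → Q* = 36.4815.
Consumer price on the demand curve at Q*: 251.81 − 2.42×36.4815 = 163.5248.

P = 163.52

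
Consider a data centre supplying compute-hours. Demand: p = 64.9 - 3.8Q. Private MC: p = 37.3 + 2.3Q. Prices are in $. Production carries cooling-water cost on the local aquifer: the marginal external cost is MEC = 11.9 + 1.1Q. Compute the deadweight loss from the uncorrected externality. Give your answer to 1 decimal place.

Market equilibrium (private): 37.3 + 2.3Q = 64.9 - 3.8Q → Q_m = 4.5246.
Social marginal cost = private MC + MEC = 49.2 + 3.4Q.
Set SMC = demand: 49.2 + 3.4Q = 64.9 - 3.8Q → Q* = 2.1806.
Between Q* and Q_m the wedge SMC − demand runs linearly from 0 to MEC(Q_m), so the loss is a triangle.
DWL = ½ × 2.3440 × 16.8770 = 19.7798.

DWL = $19.8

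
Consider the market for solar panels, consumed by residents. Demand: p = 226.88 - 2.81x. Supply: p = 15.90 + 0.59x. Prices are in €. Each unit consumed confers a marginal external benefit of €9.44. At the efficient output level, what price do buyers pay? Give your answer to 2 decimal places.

Social marginal benefit = demand + MEB = 236.32 - 2.81x.
Set SMB = MC: 236.32 - 2.81x = 15.90 + 0.59x → x* = 64.8294.
Consumer price on the demand curve at x*: 226.88 − 2.81×64.8294 = 44.7094.

P = €44.71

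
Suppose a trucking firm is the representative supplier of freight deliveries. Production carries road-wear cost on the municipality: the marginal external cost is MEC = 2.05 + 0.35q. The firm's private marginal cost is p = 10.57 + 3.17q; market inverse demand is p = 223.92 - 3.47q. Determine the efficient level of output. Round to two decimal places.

q* = 30.23

Social marginal cost = private MC + MEC = 12.62 + 3.52q.
Set SMC = demand: 12.62 + 3.52q = 223.92 - 3.47q → q* = 30.2289.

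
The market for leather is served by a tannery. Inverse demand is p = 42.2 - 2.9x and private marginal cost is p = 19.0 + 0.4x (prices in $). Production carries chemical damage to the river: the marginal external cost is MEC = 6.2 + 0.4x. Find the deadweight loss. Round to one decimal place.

DWL = $11.0

Market equilibrium (private): 19.0 + 0.4x = 42.2 - 2.9x → x_m = 7.0303.
Social marginal cost = private MC + MEC = 25.2 + 0.8x.
Set SMC = demand: 25.2 + 0.8x = 42.2 - 2.9x → x* = 4.5946.
Between x* and x_m the wedge SMC − demand runs linearly from 0 to MEC(x_m), so the loss is a triangle.
DWL = ½ × 2.4357 × 9.0121 = 10.9754.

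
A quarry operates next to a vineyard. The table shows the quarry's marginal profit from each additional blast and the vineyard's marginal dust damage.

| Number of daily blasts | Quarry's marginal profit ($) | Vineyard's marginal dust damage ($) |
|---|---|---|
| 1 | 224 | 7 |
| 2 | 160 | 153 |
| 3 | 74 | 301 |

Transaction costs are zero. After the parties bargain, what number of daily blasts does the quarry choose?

2

Bargaining reaches the level where marginal profit last exceeds marginal dust damage.
That holds through level 2 (160 ≥ 153) but not at 3 (74 < 301).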